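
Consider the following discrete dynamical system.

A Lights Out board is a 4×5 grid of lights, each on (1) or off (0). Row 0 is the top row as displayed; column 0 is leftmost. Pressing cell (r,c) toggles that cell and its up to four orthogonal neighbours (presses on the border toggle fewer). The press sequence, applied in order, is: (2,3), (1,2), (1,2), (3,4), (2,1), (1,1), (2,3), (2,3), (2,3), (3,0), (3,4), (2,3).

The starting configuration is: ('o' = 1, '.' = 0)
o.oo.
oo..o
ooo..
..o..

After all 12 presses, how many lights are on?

gen 0: o.oo.
oo..o
ooo..
..o..
gen 1: o.oo.
oo.oo
oo.oo
..oo.
gen 2: o..o.
o.o.o
ooooo
..oo.
gen 3: o.oo.
oo.oo
oo.oo
..oo.
gen 4: o.oo.
oo.oo
oo.o.
..o.o
gen 5: o.oo.
o..oo
..oo.
.oo.o
gen 6: oooo.
.oooo
.ooo.
.oo.o
gen 7: oooo.
.oo.o
.o..o
.oooo
gen 8: oooo.
.oooo
.ooo.
.oo.o
gen 9: oooo.
.oo.o
.o..o
.oooo
gen 10: oooo.
.oo.o
oo..o
o.ooo
gen 11: oooo.
.oo.o
oo...
o.o..
gen 12: oooo.
.oooo
ooooo
o.oo.

16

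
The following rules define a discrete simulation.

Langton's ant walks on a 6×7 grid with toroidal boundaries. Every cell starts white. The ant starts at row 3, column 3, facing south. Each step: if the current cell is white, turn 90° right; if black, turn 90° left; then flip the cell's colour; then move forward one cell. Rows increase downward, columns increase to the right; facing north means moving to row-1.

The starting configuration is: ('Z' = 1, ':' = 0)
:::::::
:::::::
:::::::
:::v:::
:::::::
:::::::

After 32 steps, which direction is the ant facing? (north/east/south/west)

k=0  :::::::
:::::::
:::::::
:::v:::
:::::::
:::::::
k=1  :::::::
:::::::
:::::::
::<Z:::
:::::::
:::::::
k=2  :::::::
:::::::
::^::::
::ZZ:::
:::::::
:::::::
k=3  :::::::
:::::::
::Z>:::
::ZZ:::
:::::::
:::::::
k=4  :::::::
:::::::
::ZZ:::
::Zv:::
:::::::
:::::::
k=5  :::::::
:::::::
::ZZ:::
::Z:>::
:::::::
:::::::
k=6  :::::::
:::::::
::ZZ:::
::Z:Z::
::::v::
:::::::
k=7  :::::::
:::::::
::ZZ:::
::Z:Z::
:::<Z::
:::::::
k=8  :::::::
:::::::
::ZZ:::
::Z^Z::
:::ZZ::
:::::::
k=9  :::::::
:::::::
::ZZ:::
::ZZ>::
:::ZZ::
:::::::
k=10  :::::::
:::::::
::ZZ^::
::ZZ:::
:::ZZ::
:::::::
k=11  :::::::
:::::::
::ZZZ>:
::ZZ:::
:::ZZ::
:::::::
k=12  :::::::
:::::::
::ZZZZ:
::ZZ:v:
:::ZZ::
:::::::
k=13  :::::::
:::::::
::ZZZZ:
::ZZ<Z:
:::ZZ::
:::::::
k=14  :::::::
:::::::
::ZZ^Z:
::ZZZZ:
:::ZZ::
:::::::
k=15  :::::::
:::::::
::Z<:Z:
::ZZZZ:
:::ZZ::
:::::::
k=16  :::::::
:::::::
::Z::Z:
::ZvZZ:
:::ZZ::
:::::::
k=17  :::::::
:::::::
::Z::Z:
::Z:>Z:
:::ZZ::
:::::::
k=18  :::::::
:::::::
::Z:^Z:
::Z::Z:
:::ZZ::
:::::::
k=19  :::::::
:::::::
::Z:Z>:
::Z::Z:
:::ZZ::
:::::::
k=20  :::::::
:::::^:
::Z:Z::
::Z::Z:
:::ZZ::
:::::::
k=21  :::::::
:::::Z>
::Z:Z::
::Z::Z:
:::ZZ::
:::::::
k=22  :::::::
:::::ZZ
::Z:Z:v
::Z::Z:
:::ZZ::
:::::::
k=23  :::::::
:::::ZZ
::Z:Z<Z
::Z::Z:
:::ZZ::
:::::::
k=24  :::::::
:::::^Z
::Z:ZZZ
::Z::Z:
:::ZZ::
:::::::
k=25  :::::::
::::<:Z
::Z:ZZZ
::Z::Z:
:::ZZ::
:::::::
k=26  ::::^::
::::Z:Z
::Z:ZZZ
::Z::Z:
:::ZZ::
:::::::
k=27  ::::Z>:
::::Z:Z
::Z:ZZZ
::Z::Z:
:::ZZ::
:::::::
k=28  ::::ZZ:
::::ZvZ
::Z:ZZZ
::Z::Z:
:::ZZ::
:::::::
k=29  ::::ZZ:
::::<ZZ
::Z:ZZZ
::Z::Z:
:::ZZ::
:::::::
k=30  ::::ZZ:
:::::ZZ
::Z:vZZ
::Z::Z:
:::ZZ::
:::::::
k=31  ::::ZZ:
:::::ZZ
::Z::>Z
::Z::Z:
:::ZZ::
:::::::
k=32  ::::ZZ:
:::::^Z
::Z:::Z
::Z::Z:
:::ZZ::
:::::::

north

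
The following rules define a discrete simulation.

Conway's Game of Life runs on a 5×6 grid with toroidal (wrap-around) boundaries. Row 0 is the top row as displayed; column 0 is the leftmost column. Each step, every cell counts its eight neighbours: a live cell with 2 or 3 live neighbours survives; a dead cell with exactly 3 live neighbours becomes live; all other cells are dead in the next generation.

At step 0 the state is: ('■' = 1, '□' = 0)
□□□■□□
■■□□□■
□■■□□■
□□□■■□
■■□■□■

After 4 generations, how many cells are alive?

12

[0] □□□■□□
■■□□□■
□■■□□■
□□□■■□
■■□■□■
[1] □□□□□□
□■□□■■
□■■■□■
□□□■□□
■□□■□■
[2] □□□□□□
□■□■■■
□■□■□■
□■□■□■
□□□□■□
[3] □□□■□■
□□□■□■
□■□■□■
□□□■□■
□□□□■□
[4] □□□■□■
□□□■□■
□□□■□■
■□■■□■
□□□■□■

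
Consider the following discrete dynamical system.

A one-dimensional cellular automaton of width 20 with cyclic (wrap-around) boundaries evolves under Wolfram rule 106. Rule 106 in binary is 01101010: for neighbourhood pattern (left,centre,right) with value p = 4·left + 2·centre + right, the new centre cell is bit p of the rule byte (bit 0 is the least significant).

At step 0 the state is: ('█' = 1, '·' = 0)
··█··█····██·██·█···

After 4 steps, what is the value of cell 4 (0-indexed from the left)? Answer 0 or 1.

0

0) ··█··█····██·██·█···
1) ·█··█····███████····
2) █··█····██·····█····
3) ··█····███····█····█
4) ·█····██·█···█····█·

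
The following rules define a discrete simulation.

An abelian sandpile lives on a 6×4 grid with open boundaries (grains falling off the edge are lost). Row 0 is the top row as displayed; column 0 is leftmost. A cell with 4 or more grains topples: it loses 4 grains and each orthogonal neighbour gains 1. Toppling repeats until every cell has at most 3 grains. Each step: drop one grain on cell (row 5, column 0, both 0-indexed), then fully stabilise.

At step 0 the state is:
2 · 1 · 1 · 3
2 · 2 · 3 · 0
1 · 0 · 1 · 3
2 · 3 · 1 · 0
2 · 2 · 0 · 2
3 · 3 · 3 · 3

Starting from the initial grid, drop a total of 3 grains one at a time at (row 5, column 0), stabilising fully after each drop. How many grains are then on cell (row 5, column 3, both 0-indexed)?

step 0: 2 · 1 · 1 · 3
2 · 2 · 3 · 0
1 · 0 · 1 · 3
2 · 3 · 1 · 0
2 · 2 · 0 · 2
3 · 3 · 3 · 3
step 1: 2 · 1 · 1 · 3
2 · 2 · 3 · 0
1 · 0 · 1 · 3
2 · 3 · 1 · 0
3 · 3 · 1 · 3
1 · 1 · 1 · 0
step 2: 2 · 1 · 1 · 3
2 · 2 · 3 · 0
1 · 0 · 1 · 3
2 · 3 · 1 · 0
3 · 3 · 1 · 3
2 · 1 · 1 · 0
step 3: 2 · 1 · 1 · 3
2 · 2 · 3 · 0
1 · 0 · 1 · 3
2 · 3 · 1 · 0
3 · 3 · 1 · 3
3 · 1 · 1 · 0

0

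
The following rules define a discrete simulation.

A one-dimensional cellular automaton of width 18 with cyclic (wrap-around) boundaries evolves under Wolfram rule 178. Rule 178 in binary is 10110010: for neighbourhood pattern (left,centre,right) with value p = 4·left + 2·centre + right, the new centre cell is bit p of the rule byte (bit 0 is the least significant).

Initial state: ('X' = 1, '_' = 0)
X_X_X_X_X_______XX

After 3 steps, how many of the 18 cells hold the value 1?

9

t=0: X_X_X_X_X_______XX
t=1: _X_X_X_X_X_____X_X
t=2: X_X_X_X_X_X___X_X_
t=3: _X_X_X_X_X_X_X_X_X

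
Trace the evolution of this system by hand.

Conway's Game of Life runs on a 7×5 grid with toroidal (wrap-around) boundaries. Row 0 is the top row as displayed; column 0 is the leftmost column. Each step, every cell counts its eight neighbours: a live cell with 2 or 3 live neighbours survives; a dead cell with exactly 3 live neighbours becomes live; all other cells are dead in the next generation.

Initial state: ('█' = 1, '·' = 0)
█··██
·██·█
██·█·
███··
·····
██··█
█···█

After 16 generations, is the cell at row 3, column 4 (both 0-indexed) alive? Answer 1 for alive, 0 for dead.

t=0: █··██
·██·█
██·█·
███··
·····
██··█
█···█
t=1: ··█··
·····
···█·
█·█·█
··█·█
·█··█
·····
t=2: ·····
·····
···██
███·█
··█·█
█··█·
·····
t=3: ·····
·····
·████
·██··
··█··
···██
·····
t=4: ·····
··██·
██·█·
█····
·██··
···█·
·····
t=5: ·····
·████
██·█·
█···█
·██··
··█··
·····
t=6: ··██·
·█·██
·····
···██
████·
·██··
·····
t=7: ··███
···██
█·█··
██·██
█····
█··█·
·█·█·
t=8: █····
██···
··█··
··██·
··██·
███··
██···
t=9: ····█
██···
··██·
·█···
····█
█··██
··█·█
t=10: ·█·██
█████
█·█··
··██·
···██
█····
·····
t=11: ·█···
·····
█····
·██··
··███
····█
█···█
t=12: █····
·····
·█···
███·█
███·█
·····
█···█
t=13: █···█
·····
·██··
····█
··█·█
···█·
█···█
t=14: █···█
██···
·····
███··
····█
█··█·
█··█·
t=15: ·····
██··█
··█··
██···
··███
█··█·
██·█·
t=16: ··█··
██···
··█·█
██··█
··██·
█····
███··

1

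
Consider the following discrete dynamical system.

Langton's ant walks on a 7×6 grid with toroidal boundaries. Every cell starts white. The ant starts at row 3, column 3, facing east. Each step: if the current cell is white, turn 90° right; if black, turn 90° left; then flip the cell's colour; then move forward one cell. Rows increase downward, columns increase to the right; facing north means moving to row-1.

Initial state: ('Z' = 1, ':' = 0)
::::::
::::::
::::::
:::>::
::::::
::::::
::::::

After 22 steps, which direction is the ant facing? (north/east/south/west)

k=0  ::::::
::::::
::::::
:::>::
::::::
::::::
::::::
k=1  ::::::
::::::
::::::
:::Z::
:::v::
::::::
::::::
k=2  ::::::
::::::
::::::
:::Z::
::<Z::
::::::
::::::
k=3  ::::::
::::::
::::::
::^Z::
::ZZ::
::::::
::::::
k=4  ::::::
::::::
::::::
::Z>::
::ZZ::
::::::
::::::
k=5  ::::::
::::::
:::^::
::Z:::
::ZZ::
::::::
::::::
k=6  ::::::
::::::
:::Z>:
::Z:::
::ZZ::
::::::
::::::
k=7  ::::::
::::::
:::ZZ:
::Z:v:
::ZZ::
::::::
::::::
k=8  ::::::
::::::
:::ZZ:
::Z<Z:
::ZZ::
::::::
::::::
k=9  ::::::
::::::
:::^Z:
::ZZZ:
::ZZ::
::::::
::::::
k=10  ::::::
::::::
::<:Z:
::ZZZ:
::ZZ::
::::::
::::::
k=11  ::::::
::^:::
::Z:Z:
::ZZZ:
::ZZ::
::::::
::::::
k=12  ::::::
::Z>::
::Z:Z:
::ZZZ:
::ZZ::
::::::
::::::
k=13  ::::::
::ZZ::
::ZvZ:
::ZZZ:
::ZZ::
::::::
::::::
k=14  ::::::
::ZZ::
::<ZZ:
::ZZZ:
::ZZ::
::::::
::::::
k=15  ::::::
::ZZ::
:::ZZ:
::vZZ:
::ZZ::
::::::
::::::
k=16  ::::::
::ZZ::
:::ZZ:
:::>Z:
::ZZ::
::::::
::::::
k=17  ::::::
::ZZ::
:::^Z:
::::Z:
::ZZ::
::::::
::::::
k=18  ::::::
::ZZ::
::<:Z:
::::Z:
::ZZ::
::::::
::::::
k=19  ::::::
::^Z::
::Z:Z:
::::Z:
::ZZ::
::::::
::::::
k=20  ::::::
:<:Z::
::Z:Z:
::::Z:
::ZZ::
::::::
::::::
k=21  :^::::
:Z:Z::
::Z:Z:
::::Z:
::ZZ::
::::::
::::::
k=22  :Z>:::
:Z:Z::
::Z:Z:
::::Z:
::ZZ::
::::::
::::::

east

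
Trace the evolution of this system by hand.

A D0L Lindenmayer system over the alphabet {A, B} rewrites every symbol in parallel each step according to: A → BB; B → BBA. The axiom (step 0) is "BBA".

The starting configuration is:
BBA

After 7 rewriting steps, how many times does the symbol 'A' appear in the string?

step 0: BBA
step 1: BBABBABB
step 2: BBABBABBBBABBABBBBABBA
step 3: BBABBABBBBABBABBBBABBABBABBABBBBABBABBBBABBABBABBABBBBABBABB
step 4: BBABBABBBBABBABBBBABBABBABBABBBBABBABBBBABBABBABBABBBBABBA…ABBABBBBABBABBBBABBABBBBABBABBBBABBABBABBABBBBABBABBBBABBA  (len 164)
step 5: BBABBABBBBABBABBBBABBABBABBABBBBABBABBBBABBABBABBABBBBABBA…ABBABBBBABBABBBBABBABBABBABBBBABBABBBBABBABBABBABBBBABBABB  (len 448)
step 6: BBABBABBBBABBABBBBABBABBABBABBBBABBABBBBABBABBABBABBBBABBA…ABBABBBBABBABBBBABBABBBBABBABBBBABBABBABBABBBBABBABBBBABBA  (len 1224)
step 7: BBABBABBBBABBABBBBABBABBABBABBBBABBABBBBABBABBABBABBBBABBA…ABBABBBBABBABBBBABBABBABBABBBBABBABBBBABBABBABBABBBBABBABB  (len 3344)

896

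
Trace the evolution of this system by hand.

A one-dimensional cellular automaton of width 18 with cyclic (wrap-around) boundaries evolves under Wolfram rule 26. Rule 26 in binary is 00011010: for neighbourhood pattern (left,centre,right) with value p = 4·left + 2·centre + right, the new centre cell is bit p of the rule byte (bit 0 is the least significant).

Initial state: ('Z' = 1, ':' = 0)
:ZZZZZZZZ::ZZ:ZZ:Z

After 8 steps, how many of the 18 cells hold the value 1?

8

[0] :ZZZZZZZZ::ZZ:ZZ:Z
[1] :Z:::::::ZZZ::Z:::
[2] Z:Z:::::ZZ::ZZ:Z::
[3] :::Z:::ZZ:ZZZ:::ZZ
[4] Z:Z:Z:ZZ::Z::Z:ZZ:
[5] ::::::Z:ZZ:ZZ::Z::
[6] :::::Z::Z::Z:ZZ:Z:
[7] ::::Z:ZZ:ZZ::Z:::Z
[8] Z::Z::Z::Z:ZZ:Z:Z:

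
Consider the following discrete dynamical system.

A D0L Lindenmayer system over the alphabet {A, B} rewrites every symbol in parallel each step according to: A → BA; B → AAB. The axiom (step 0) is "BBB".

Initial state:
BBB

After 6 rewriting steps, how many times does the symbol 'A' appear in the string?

[0] BBB
[1] AABAABAAB
[2] BABAAABBABAAABBABAAAB
[3] AABBAAABBABABAAABAABBAAABBABABAAABAABBAAABBABABAAAB
[4] BABAAABAABBABABAAABAABBAAABBAAABBABABAAABBABAAABAABBABABAA…AABBAAABBABABAAABBABAAABAABBABABAAABAABBAAABBAAABBABABAAAB  (len 123)
[5] AABBAAABBABABAAABBABAAABAABBAAABBAAABBABABAAABBABAAABAABBA…BAAABBABAAABAABBABABAAABAABBABABAAABAABBAAABBAAABBABABAAAB  (len 297)
[6] BABAAABAABBABABAAABAABBAAABBAAABBABABAAABAABBAAABBABABAAAB…BAAABBABAAABAABBABABAAABAABBABABAAABAABBAAABBAAABBABABAAAB  (len 717)

420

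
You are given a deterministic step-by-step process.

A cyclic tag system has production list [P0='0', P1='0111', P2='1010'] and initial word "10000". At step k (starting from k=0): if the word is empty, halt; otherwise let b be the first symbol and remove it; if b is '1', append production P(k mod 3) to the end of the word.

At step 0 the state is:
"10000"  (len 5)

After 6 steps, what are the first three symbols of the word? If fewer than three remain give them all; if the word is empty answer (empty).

step 0: "10000"  (len 5)
step 1: "00000"  (len 5)
step 2: "0000"  (len 4)
step 3: "000"  (len 3)
step 4: "00"  (len 2)
step 5: "0"  (len 1)
step 6: (halted — word empty)

(empty)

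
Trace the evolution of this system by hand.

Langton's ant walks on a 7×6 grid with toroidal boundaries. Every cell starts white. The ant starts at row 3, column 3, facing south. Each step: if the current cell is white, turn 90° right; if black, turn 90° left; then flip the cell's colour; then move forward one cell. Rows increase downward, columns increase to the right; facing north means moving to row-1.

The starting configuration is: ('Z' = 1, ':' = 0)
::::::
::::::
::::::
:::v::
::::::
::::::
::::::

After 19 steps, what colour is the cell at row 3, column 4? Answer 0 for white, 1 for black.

0

gen 0: ::::::
::::::
::::::
:::v::
::::::
::::::
::::::
gen 1: ::::::
::::::
::::::
::<Z::
::::::
::::::
::::::
gen 2: ::::::
::::::
::^:::
::ZZ::
::::::
::::::
::::::
gen 3: ::::::
::::::
::Z>::
::ZZ::
::::::
::::::
::::::
gen 4: ::::::
::::::
::ZZ::
::Zv::
::::::
::::::
::::::
gen 5: ::::::
::::::
::ZZ::
::Z:>:
::::::
::::::
::::::
gen 6: ::::::
::::::
::ZZ::
::Z:Z:
::::v:
::::::
::::::
gen 7: ::::::
::::::
::ZZ::
::Z:Z:
:::<Z:
::::::
::::::
gen 8: ::::::
::::::
::ZZ::
::Z^Z:
:::ZZ:
::::::
::::::
gen 9: ::::::
::::::
::ZZ::
::ZZ>:
:::ZZ:
::::::
::::::
gen 10: ::::::
::::::
::ZZ^:
::ZZ::
:::ZZ:
::::::
::::::
gen 11: ::::::
::::::
::ZZZ>
::ZZ::
:::ZZ:
::::::
::::::
gen 12: ::::::
::::::
::ZZZZ
::ZZ:v
:::ZZ:
::::::
::::::
gen 13: ::::::
::::::
::ZZZZ
::ZZ<Z
:::ZZ:
::::::
::::::
gen 14: ::::::
::::::
::ZZ^Z
::ZZZZ
:::ZZ:
::::::
::::::
gen 15: ::::::
::::::
::Z<:Z
::ZZZZ
:::ZZ:
::::::
::::::
gen 16: ::::::
::::::
::Z::Z
::ZvZZ
:::ZZ:
::::::
::::::
gen 17: ::::::
::::::
::Z::Z
::Z:>Z
:::ZZ:
::::::
::::::
gen 18: ::::::
::::::
::Z:^Z
::Z::Z
:::ZZ:
::::::
::::::
gen 19: ::::::
::::::
::Z:Z>
::Z::Z
:::ZZ:
::::::
::::::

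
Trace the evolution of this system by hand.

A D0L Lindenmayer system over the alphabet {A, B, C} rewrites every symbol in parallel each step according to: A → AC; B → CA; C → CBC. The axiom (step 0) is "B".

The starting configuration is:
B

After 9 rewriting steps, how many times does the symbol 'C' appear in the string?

gen 0: B
gen 1: CA
gen 2: CBCAC
gen 3: CBCCACBCACCBC
gen 4: CBCCACBCCBCACCBCCACBCACCBCCBCCACBC
gen 5: CBCCACBCCBCACCBCCACBCCBCCACBCACCBCCBCCACBCCBCACCBCCACBCACCBCCBCCACBCCBCCACBCCBCACCBCCACBC
gen 6: CBCCACBCCBCACCBCCACBCCBCCACBCACCBCCBCCACBCCBCACCBCCACBCCBC…CBCCBCCACBCCBCACCBCCACBCCBCCACBCACCBCCBCCACBCCBCACCBCCACBC  (len 233)
gen 7: CBCCACBCCBCACCBCCACBCCBCCACBCACCBCCBCCACBCCBCACCBCCACBCCBC…CBCCBCCACBCCBCACCBCCACBCCBCCACBCACCBCCBCCACBCCBCACCBCCACBC  (len 610)
gen 8: CBCCACBCCBCACCBCCACBCCBCCACBCACCBCCBCCACBCCBCACCBCCACBCCBC…CBCCBCCACBCCBCACCBCCACBCCBCCACBCACCBCCBCCACBCCBCACCBCCACBC  (len 1597)
gen 9: CBCCACBCCBCACCBCCACBCCBCCACBCACCBCCBCCACBCCBCACCBCCACBCCBC…CBCCBCCACBCCBCACCBCCACBCCBCCACBCACCBCCBCCACBCCBCACCBCCACBC  (len 4181)

2584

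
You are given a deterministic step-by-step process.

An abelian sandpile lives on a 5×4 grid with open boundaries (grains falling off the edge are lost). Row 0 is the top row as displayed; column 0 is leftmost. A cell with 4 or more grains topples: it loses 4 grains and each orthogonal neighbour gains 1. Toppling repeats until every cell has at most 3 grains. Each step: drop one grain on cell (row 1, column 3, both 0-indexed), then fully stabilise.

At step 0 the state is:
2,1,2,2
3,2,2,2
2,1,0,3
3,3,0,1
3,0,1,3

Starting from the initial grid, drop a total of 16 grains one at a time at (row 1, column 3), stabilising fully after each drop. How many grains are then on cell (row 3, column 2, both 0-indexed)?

1

k=0  2,1,2,2
3,2,2,2
2,1,0,3
3,3,0,1
3,0,1,3
k=1  2,1,2,2
3,2,2,3
2,1,0,3
3,3,0,1
3,0,1,3
k=2  2,1,2,3
3,2,3,1
2,1,1,0
3,3,0,2
3,0,1,3
k=3  2,1,2,3
3,2,3,2
2,1,1,0
3,3,0,2
3,0,1,3
k=4  2,1,2,3
3,2,3,3
2,1,1,0
3,3,0,2
3,0,1,3
k=5  2,2,0,1
3,3,1,2
2,1,2,1
3,3,0,2
3,0,1,3
k=6  2,2,0,1
3,3,1,3
2,1,2,1
3,3,0,2
3,0,1,3
k=7  2,2,0,2
3,3,2,0
2,1,2,2
3,3,0,2
3,0,1,3
k=8  2,2,0,2
3,3,2,1
2,1,2,2
3,3,0,2
3,0,1,3
k=9  2,2,0,2
3,3,2,2
2,1,2,2
3,3,0,2
3,0,1,3
k=10  2,2,0,2
3,3,2,3
2,1,2,2
3,3,0,2
3,0,1,3
k=11  2,2,0,3
3,3,3,0
2,1,2,3
3,3,0,2
3,0,1,3
k=12  2,2,0,3
3,3,3,1
2,1,2,3
3,3,0,2
3,0,1,3
k=13  2,2,0,3
3,3,3,2
2,1,2,3
3,3,0,2
3,0,1,3
k=14  2,2,0,3
3,3,3,3
2,1,2,3
3,3,0,2
3,0,1,3
k=15  3,3,2,0
0,1,2,3
3,3,0,1
3,3,1,3
3,0,1,3
k=16  3,3,2,1
0,1,3,0
3,3,0,2
3,3,1,3
3,0,1,3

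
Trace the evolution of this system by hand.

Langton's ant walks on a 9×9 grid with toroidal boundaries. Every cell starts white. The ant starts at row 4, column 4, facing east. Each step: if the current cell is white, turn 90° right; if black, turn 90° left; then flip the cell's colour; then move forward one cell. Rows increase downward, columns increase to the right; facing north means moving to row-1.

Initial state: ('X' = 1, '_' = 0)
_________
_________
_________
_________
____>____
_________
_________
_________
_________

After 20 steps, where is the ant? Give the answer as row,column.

2,2

t=0: _________
_________
_________
_________
____>____
_________
_________
_________
_________
t=1: _________
_________
_________
_________
____X____
____v____
_________
_________
_________
t=2: _________
_________
_________
_________
____X____
___<X____
_________
_________
_________
t=3: _________
_________
_________
_________
___^X____
___XX____
_________
_________
_________
t=4: _________
_________
_________
_________
___X>____
___XX____
_________
_________
_________
t=5: _________
_________
_________
____^____
___X_____
___XX____
_________
_________
_________
t=6: _________
_________
_________
____X>___
___X_____
___XX____
_________
_________
_________
t=7: _________
_________
_________
____XX___
___X_v___
___XX____
_________
_________
_________
t=8: _________
_________
_________
____XX___
___X<X___
___XX____
_________
_________
_________
t=9: _________
_________
_________
____^X___
___XXX___
___XX____
_________
_________
_________
t=10: _________
_________
_________
___<_X___
___XXX___
___XX____
_________
_________
_________
t=11: _________
_________
___^_____
___X_X___
___XXX___
___XX____
_________
_________
_________
t=12: _________
_________
___X>____
___X_X___
___XXX___
___XX____
_________
_________
_________
t=13: _________
_________
___XX____
___XvX___
___XXX___
___XX____
_________
_________
_________
t=14: _________
_________
___XX____
___<XX___
___XXX___
___XX____
_________
_________
_________
t=15: _________
_________
___XX____
____XX___
___vXX___
___XX____
_________
_________
_________
t=16: _________
_________
___XX____
____XX___
____>X___
___XX____
_________
_________
_________
t=17: _________
_________
___XX____
____^X___
_____X___
___XX____
_________
_________
_________
t=18: _________
_________
___XX____
___<_X___
_____X___
___XX____
_________
_________
_________
t=19: _________
_________
___^X____
___X_X___
_____X___
___XX____
_________
_________
_________
t=20: _________
_________
__<_X____
___X_X___
_____X___
___XX____
_________
_________
_________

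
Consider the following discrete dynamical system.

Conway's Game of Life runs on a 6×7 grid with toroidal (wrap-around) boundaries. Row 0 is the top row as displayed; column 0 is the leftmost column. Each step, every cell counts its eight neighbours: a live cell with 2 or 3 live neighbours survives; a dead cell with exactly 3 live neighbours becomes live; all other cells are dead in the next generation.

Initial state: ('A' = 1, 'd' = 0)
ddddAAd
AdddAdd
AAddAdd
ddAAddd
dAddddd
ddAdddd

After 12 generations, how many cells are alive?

0) ddddAAd
AdddAdd
AAddAdd
ddAAddd
dAddddd
ddAdddd
1) dddAAAd
AAdAAdA
AAAdAdd
AdAAddd
dAdAddd
ddddddd
2) AdAAdAA
ddddddA
ddddAAd
AdddAdd
dAdAddd
ddAAddd
3) AAAAAAA
AddAddd
ddddAAA
dddAAAd
dAdAAdd
AdddddA
4) ddAAAAd
ddddddd
ddddddA
ddAdddA
AdAAddA
ddddddd
5) dddAAdd
dddAAAd
ddddddd
dAAAdAA
AAAAddA
dAdddAA
6) ddAAddA
dddAdAd
ddddddA
dddAAAA
dddAddd
dAdddAA
7) AdAAddA
ddAAAAA
dddAddA
dddAAAA
AdAAddd
AddAAAA
8) ddddddd
dAddddd
Adddddd
AddddAA
AAAdddd
dddddAd
9) ddddddd
ddddddd
AAddddd
ddddddd
AAdddAd
dAddddd
10) ddddddd
ddddddd
ddddddd
ddddddA
AAddddd
AAddddd
11) ddddddd
ddddddd
ddddddd
Adddddd
dAddddA
AAddddd
12) ddddddd
ddddddd
ddddddd
Adddddd
dAddddA
AAddddd

5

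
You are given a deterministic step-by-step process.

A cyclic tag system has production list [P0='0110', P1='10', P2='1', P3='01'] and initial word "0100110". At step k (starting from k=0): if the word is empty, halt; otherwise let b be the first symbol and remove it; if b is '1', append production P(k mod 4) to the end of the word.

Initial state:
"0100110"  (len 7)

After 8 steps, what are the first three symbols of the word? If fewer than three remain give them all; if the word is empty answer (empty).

gen 0: "0100110"  (len 7)
gen 1: "100110"  (len 6)
gen 2: "0011010"  (len 7)
gen 3: "011010"  (len 6)
gen 4: "11010"  (len 5)
gen 5: "10100110"  (len 8)
gen 6: "010011010"  (len 9)
gen 7: "10011010"  (len 8)
gen 8: "001101001"  (len 9)

001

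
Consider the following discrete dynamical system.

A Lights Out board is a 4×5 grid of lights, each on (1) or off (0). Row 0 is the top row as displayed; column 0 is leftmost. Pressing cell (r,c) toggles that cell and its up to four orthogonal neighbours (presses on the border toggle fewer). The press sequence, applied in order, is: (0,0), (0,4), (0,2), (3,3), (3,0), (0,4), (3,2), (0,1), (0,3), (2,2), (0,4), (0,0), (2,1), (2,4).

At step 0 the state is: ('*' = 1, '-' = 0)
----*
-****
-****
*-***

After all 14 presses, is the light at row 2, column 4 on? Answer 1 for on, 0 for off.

k=0  ----*
-****
-****
*-***
k=1  **--*
*****
-****
*-***
k=2  **-*-
****-
-****
*-***
k=3  *-*--
**-*-
-****
*-***
k=4  *-*--
**-*-
-**-*
*----
k=5  *-*--
**-*-
***-*
-*---
k=6  *-***
**-**
***-*
-*---
k=7  *-***
**-**
**--*
--**-
k=8  -*-**
*--**
**--*
--**-
k=9  -**--
*---*
**--*
--**-
k=10  -**--
*-*-*
*-***
---*-
k=11  -****
*-*--
*-***
---*-
k=12  *-***
--*--
*-***
---*-
k=13  *-***
-**--
-*-**
-*-*-
k=14  *-***
-**-*
-*---
-*-**

0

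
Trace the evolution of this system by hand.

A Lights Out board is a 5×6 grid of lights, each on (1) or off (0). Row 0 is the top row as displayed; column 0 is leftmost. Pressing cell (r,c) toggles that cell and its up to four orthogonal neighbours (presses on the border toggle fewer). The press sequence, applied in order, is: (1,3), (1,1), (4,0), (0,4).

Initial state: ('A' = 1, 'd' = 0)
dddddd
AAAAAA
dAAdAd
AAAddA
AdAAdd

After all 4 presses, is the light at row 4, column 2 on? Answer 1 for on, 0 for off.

1

[0] dddddd
AAAAAA
dAAdAd
AAAddA
AdAAdd
[1] dddAdd
AAdddA
dAAAAd
AAAddA
AdAAdd
[2] dAdAdd
ddAddA
ddAAAd
AAAddA
AdAAdd
[3] dAdAdd
ddAddA
ddAAAd
dAAddA
dAAAdd
[4] dAddAA
ddAdAA
ddAAAd
dAAddA
dAAAdd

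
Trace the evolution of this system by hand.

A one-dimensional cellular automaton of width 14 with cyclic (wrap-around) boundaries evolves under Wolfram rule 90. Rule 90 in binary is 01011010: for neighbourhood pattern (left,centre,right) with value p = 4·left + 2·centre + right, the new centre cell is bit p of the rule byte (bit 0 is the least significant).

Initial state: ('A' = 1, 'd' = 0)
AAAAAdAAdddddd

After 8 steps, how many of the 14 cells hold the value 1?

6

t=0: AAAAAdAAdddddd
t=1: AdddAdAAAddddA
t=2: AAdAddAdAAddAA
t=3: dAddAAddAAAAAd
t=4: AdAAAAAAAdddAA
t=5: AdAdddddAAdAAd
t=6: dddAdddAAAdAAd
t=7: ddAdAdAAdAdAAA
t=8: AAddddAAdddAdA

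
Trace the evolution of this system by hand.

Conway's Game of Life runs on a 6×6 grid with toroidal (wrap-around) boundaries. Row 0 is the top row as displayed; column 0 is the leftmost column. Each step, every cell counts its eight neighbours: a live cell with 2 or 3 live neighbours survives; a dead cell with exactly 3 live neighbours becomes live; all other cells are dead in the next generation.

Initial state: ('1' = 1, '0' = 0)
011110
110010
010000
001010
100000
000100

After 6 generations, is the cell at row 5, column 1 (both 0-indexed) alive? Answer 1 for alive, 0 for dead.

0

0) 011110
110010
010000
001010
100000
000100
1) 110011
100011
111101
010000
000100
010110
2) 011000
000000
001100
010110
000110
010100
3) 011000
010100
001110
000000
000000
010110
4) 110010
010010
001110
000100
000000
010100
5) 110111
110010
001010
001110
001000
111000
6) 000110
000000
001010
011010
000000
000010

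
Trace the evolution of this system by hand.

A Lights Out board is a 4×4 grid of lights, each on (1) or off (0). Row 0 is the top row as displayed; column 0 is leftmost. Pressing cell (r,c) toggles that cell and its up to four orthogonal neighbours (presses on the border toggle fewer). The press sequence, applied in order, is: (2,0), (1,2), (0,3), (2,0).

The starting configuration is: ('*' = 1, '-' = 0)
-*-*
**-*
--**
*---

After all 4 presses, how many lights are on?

6

0) -*-*
**-*
--**
*---
1) -*-*
-*-*
****
----
2) -***
--*-
**-*
----
3) -*--
--**
**-*
----
4) -*--
*-**
---*
*---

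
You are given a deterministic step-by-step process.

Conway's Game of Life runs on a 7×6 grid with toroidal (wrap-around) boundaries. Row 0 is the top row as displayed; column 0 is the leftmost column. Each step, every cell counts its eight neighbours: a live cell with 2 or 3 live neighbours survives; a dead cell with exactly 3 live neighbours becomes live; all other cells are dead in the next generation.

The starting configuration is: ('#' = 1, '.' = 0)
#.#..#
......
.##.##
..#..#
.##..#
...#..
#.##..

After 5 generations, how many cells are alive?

step 0: #.#..#
......
.##.##
..#..#
.##..#
...#..
#.##..
step 1: #.##.#
..###.
######
.....#
#####.
#..##.
#.####
step 2: #.....
......
##....
......
###...
......
......
step 3: ......
##....
......
..#...
.#....
.#....
......
step 4: ......
......
.#....
......
.##...
......
......
step 5: ......
......
......
.##...
......
......
......

2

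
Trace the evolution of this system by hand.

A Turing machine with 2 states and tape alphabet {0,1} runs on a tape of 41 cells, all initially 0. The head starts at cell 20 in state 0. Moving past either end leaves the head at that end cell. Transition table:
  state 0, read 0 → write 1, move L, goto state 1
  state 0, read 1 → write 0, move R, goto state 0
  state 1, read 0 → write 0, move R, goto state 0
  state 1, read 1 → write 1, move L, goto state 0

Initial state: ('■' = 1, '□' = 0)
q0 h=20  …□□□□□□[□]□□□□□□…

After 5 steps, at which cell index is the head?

21

k=0  q0 h=20  …□□□□□□[□]□□□□□□…
k=1  q1 h=19  …□□□□□□[□]■□□□□□…
k=2  q0 h=20  …□□□□□□[■]□□□□□□…
k=3  q0 h=21  …□□□□□□[□]□□□□□□…
k=4  q1 h=20  …□□□□□□[□]■□□□□□…
k=5  q0 h=21  …□□□□□□[■]□□□□□□…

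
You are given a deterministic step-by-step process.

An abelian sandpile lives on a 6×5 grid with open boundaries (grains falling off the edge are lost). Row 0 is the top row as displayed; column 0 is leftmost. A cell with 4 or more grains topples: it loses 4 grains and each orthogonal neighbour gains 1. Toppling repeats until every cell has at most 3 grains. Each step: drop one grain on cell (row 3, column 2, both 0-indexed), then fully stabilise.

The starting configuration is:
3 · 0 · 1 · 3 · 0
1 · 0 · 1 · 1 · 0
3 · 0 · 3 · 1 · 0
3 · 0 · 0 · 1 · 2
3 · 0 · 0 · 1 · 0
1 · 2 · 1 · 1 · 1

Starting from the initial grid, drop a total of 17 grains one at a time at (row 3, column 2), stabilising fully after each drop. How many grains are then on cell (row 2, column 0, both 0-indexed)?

1

t=0: 3 · 0 · 1 · 3 · 0
1 · 0 · 1 · 1 · 0
3 · 0 · 3 · 1 · 0
3 · 0 · 0 · 1 · 2
3 · 0 · 0 · 1 · 0
1 · 2 · 1 · 1 · 1
t=1: 3 · 0 · 1 · 3 · 0
1 · 0 · 1 · 1 · 0
3 · 0 · 3 · 1 · 0
3 · 0 · 1 · 1 · 2
3 · 0 · 0 · 1 · 0
1 · 2 · 1 · 1 · 1
t=2: 3 · 0 · 1 · 3 · 0
1 · 0 · 1 · 1 · 0
3 · 0 · 3 · 1 · 0
3 · 0 · 2 · 1 · 2
3 · 0 · 0 · 1 · 0
1 · 2 · 1 · 1 · 1
t=3: 3 · 0 · 1 · 3 · 0
1 · 0 · 1 · 1 · 0
3 · 0 · 3 · 1 · 0
3 · 0 · 3 · 1 · 2
3 · 0 · 0 · 1 · 0
1 · 2 · 1 · 1 · 1
t=4: 3 · 0 · 1 · 3 · 0
1 · 0 · 2 · 1 · 0
3 · 1 · 0 · 2 · 0
3 · 1 · 1 · 2 · 2
3 · 0 · 1 · 1 · 0
1 · 2 · 1 · 1 · 1
t=5: 3 · 0 · 1 · 3 · 0
1 · 0 · 2 · 1 · 0
3 · 1 · 0 · 2 · 0
3 · 1 · 2 · 2 · 2
3 · 0 · 1 · 1 · 0
1 · 2 · 1 · 1 · 1
t=6: 3 · 0 · 1 · 3 · 0
1 · 0 · 2 · 1 · 0
3 · 1 · 0 · 2 · 0
3 · 1 · 3 · 2 · 2
3 · 0 · 1 · 1 · 0
1 · 2 · 1 · 1 · 1
t=7: 3 · 0 · 1 · 3 · 0
1 · 0 · 2 · 1 · 0
3 · 1 · 1 · 2 · 0
3 · 2 · 0 · 3 · 2
3 · 0 · 2 · 1 · 0
1 · 2 · 1 · 1 · 1
t=8: 3 · 0 · 1 · 3 · 0
1 · 0 · 2 · 1 · 0
3 · 1 · 1 · 2 · 0
3 · 2 · 1 · 3 · 2
3 · 0 · 2 · 1 · 0
1 · 2 · 1 · 1 · 1
t=9: 3 · 0 · 1 · 3 · 0
1 · 0 · 2 · 1 · 0
3 · 1 · 1 · 2 · 0
3 · 2 · 2 · 3 · 2
3 · 0 · 2 · 1 · 0
1 · 2 · 1 · 1 · 1
t=10: 3 · 0 · 1 · 3 · 0
1 · 0 · 2 · 1 · 0
3 · 1 · 1 · 2 · 0
3 · 2 · 3 · 3 · 2
3 · 0 · 2 · 1 · 0
1 · 2 · 1 · 1 · 1
t=11: 3 · 0 · 1 · 3 · 0
1 · 0 · 2 · 1 · 0
3 · 1 · 2 · 3 · 0
3 · 3 · 1 · 0 · 3
3 · 0 · 3 · 2 · 0
1 · 2 · 1 · 1 · 1
t=12: 3 · 0 · 1 · 3 · 0
1 · 0 · 2 · 1 · 0
3 · 1 · 2 · 3 · 0
3 · 3 · 2 · 0 · 3
3 · 0 · 3 · 2 · 0
1 · 2 · 1 · 1 · 1
t=13: 3 · 0 · 1 · 3 · 0
1 · 0 · 2 · 1 · 0
3 · 1 · 2 · 3 · 0
3 · 3 · 3 · 0 · 3
3 · 0 · 3 · 2 · 0
1 · 2 · 1 · 1 · 1
t=14: 3 · 0 · 1 · 3 · 0
2 · 0 · 2 · 1 · 0
0 · 3 · 3 · 3 · 0
2 · 1 · 2 · 1 · 3
0 · 3 · 0 · 3 · 0
2 · 2 · 2 · 1 · 1
t=15: 3 · 0 · 1 · 3 · 0
2 · 0 · 2 · 1 · 0
0 · 3 · 3 · 3 · 0
2 · 1 · 3 · 1 · 3
0 · 3 · 0 · 3 · 0
2 · 2 · 2 · 1 · 1
t=16: 3 · 0 · 1 · 3 · 0
2 · 1 · 3 · 2 · 0
1 · 0 · 2 · 0 · 1
2 · 3 · 1 · 3 · 3
0 · 3 · 1 · 3 · 0
2 · 2 · 2 · 1 · 1
t=17: 3 · 0 · 1 · 3 · 0
2 · 1 · 3 · 2 · 0
1 · 0 · 2 · 0 · 1
2 · 3 · 2 · 3 · 3
0 · 3 · 1 · 3 · 0
2 · 2 · 2 · 1 · 1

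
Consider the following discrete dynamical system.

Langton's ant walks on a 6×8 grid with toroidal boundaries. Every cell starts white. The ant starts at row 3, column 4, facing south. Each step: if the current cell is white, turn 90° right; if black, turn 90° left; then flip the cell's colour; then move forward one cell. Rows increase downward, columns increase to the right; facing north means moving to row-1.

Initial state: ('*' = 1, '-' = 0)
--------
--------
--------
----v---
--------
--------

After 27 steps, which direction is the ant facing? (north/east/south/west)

east

step 0: --------
--------
--------
----v---
--------
--------
step 1: --------
--------
--------
---<*---
--------
--------
step 2: --------
--------
---^----
---**---
--------
--------
step 3: --------
--------
---*>---
---**---
--------
--------
step 4: --------
--------
---**---
---*v---
--------
--------
step 5: --------
--------
---**---
---*->--
--------
--------
step 6: --------
--------
---**---
---*-*--
-----v--
--------
step 7: --------
--------
---**---
---*-*--
----<*--
--------
step 8: --------
--------
---**---
---*^*--
----**--
--------
step 9: --------
--------
---**---
---**>--
----**--
--------
step 10: --------
--------
---**^--
---**---
----**--
--------
step 11: --------
--------
---***>-
---**---
----**--
--------
step 12: --------
--------
---****-
---**-v-
----**--
--------
step 13: --------
--------
---****-
---**<*-
----**--
--------
step 14: --------
--------
---**^*-
---****-
----**--
--------
step 15: --------
--------
---*<-*-
---****-
----**--
--------
step 16: --------
--------
---*--*-
---*v**-
----**--
--------
step 17: --------
--------
---*--*-
---*->*-
----**--
--------
step 18: --------
--------
---*-^*-
---*--*-
----**--
--------
step 19: --------
--------
---*-*>-
---*--*-
----**--
--------
step 20: --------
------^-
---*-*--
---*--*-
----**--
--------
step 21: --------
------*>
---*-*--
---*--*-
----**--
--------
step 22: --------
------**
---*-*-v
---*--*-
----**--
--------
step 23: --------
------**
---*-*<*
---*--*-
----**--
--------
step 24: --------
------^*
---*-***
---*--*-
----**--
--------
step 25: --------
-----<-*
---*-***
---*--*-
----**--
--------
step 26: -----^--
-----*-*
---*-***
---*--*-
----**--
--------
step 27: -----*>-
-----*-*
---*-***
---*--*-
----**--
--------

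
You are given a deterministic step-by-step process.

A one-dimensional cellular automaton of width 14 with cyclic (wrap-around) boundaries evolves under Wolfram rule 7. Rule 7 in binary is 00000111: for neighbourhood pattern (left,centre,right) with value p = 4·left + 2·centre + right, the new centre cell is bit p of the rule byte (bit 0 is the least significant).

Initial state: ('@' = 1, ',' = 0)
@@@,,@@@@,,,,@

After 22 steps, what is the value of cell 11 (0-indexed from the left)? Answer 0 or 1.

1

[0] @@@,,@@@@,,,,@
[1] ,,,,@,,,,,@@@,
[2] @@@@@,@@@@,,,,
[3] ,,,,,,,,,,,@@@
[4] ,@@@@@@@@@@,,,
[5] @,,,,,,,,,,,@@
[6] ,,@@@@@@@@@@,,
[7] @@,,,,,,,,,,,@
[8] ,,,@@@@@@@@@@,
[9] @@@,,,,,,,,,,,
[10] ,,,,@@@@@@@@@@
[11] ,@@@,,,,,,,,,,
[12] @,,,,@@@@@@@@@
[13] ,,@@@,,,,,,,,,
[14] @@,,,,@@@@@@@@
[15] ,,,@@@,,,,,,,,
[16] @@@,,,,@@@@@@@
[17] ,,,,@@@,,,,,,,
[18] @@@@,,,,@@@@@@
[19] ,,,,,@@@,,,,,,
[20] @@@@@,,,,@@@@@
[21] ,,,,,,@@@,,,,,
[22] @@@@@@,,,,@@@@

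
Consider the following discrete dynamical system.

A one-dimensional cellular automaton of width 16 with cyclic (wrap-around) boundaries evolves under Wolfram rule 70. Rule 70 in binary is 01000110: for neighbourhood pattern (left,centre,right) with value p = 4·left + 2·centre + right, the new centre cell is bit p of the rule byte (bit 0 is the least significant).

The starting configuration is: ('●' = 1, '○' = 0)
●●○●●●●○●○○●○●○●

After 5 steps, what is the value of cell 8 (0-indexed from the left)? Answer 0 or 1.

1

k=0  ●●○●●●●○●○○●○●○●
k=1  ○●○○○○●○●○●●○●○○
k=2  ●●○○○●●○●○○●○●○○
k=3  ○●○○●○●○●○●●○●○●
k=4  ○●○●●○●○●○○●○●○●
k=5  ○●○○●○●○●○●●○●○●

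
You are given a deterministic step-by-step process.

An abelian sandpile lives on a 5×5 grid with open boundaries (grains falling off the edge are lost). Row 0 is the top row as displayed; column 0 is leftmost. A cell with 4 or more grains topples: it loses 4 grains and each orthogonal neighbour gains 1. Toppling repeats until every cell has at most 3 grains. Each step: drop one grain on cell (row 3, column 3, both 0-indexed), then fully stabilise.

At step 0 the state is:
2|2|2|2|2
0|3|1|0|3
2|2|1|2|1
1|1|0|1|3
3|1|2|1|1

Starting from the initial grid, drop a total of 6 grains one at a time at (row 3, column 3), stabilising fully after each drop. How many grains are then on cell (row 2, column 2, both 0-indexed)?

t=0: 2|2|2|2|2
0|3|1|0|3
2|2|1|2|1
1|1|0|1|3
3|1|2|1|1
t=1: 2|2|2|2|2
0|3|1|0|3
2|2|1|2|1
1|1|0|2|3
3|1|2|1|1
t=2: 2|2|2|2|2
0|3|1|0|3
2|2|1|2|1
1|1|0|3|3
3|1|2|1|1
t=3: 2|2|2|2|2
0|3|1|0|3
2|2|1|3|2
1|1|1|1|0
3|1|2|2|2
t=4: 2|2|2|2|2
0|3|1|0|3
2|2|1|3|2
1|1|1|2|0
3|1|2|2|2
t=5: 2|2|2|2|2
0|3|1|0|3
2|2|1|3|2
1|1|1|3|0
3|1|2|2|2
t=6: 2|2|2|2|2
0|3|1|1|3
2|2|2|0|3
1|1|2|1|1
3|1|2|3|2

2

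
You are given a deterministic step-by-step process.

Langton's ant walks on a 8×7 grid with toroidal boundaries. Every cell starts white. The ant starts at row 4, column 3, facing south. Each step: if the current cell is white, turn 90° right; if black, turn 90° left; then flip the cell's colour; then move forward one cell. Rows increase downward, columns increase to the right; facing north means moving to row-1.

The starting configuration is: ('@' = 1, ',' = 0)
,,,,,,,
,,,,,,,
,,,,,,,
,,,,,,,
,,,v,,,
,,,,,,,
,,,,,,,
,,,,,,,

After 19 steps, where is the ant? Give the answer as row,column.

3,5

[0] ,,,,,,,
,,,,,,,
,,,,,,,
,,,,,,,
,,,v,,,
,,,,,,,
,,,,,,,
,,,,,,,
[1] ,,,,,,,
,,,,,,,
,,,,,,,
,,,,,,,
,,<@,,,
,,,,,,,
,,,,,,,
,,,,,,,
[2] ,,,,,,,
,,,,,,,
,,,,,,,
,,^,,,,
,,@@,,,
,,,,,,,
,,,,,,,
,,,,,,,
[3] ,,,,,,,
,,,,,,,
,,,,,,,
,,@>,,,
,,@@,,,
,,,,,,,
,,,,,,,
,,,,,,,
[4] ,,,,,,,
,,,,,,,
,,,,,,,
,,@@,,,
,,@v,,,
,,,,,,,
,,,,,,,
,,,,,,,
[5] ,,,,,,,
,,,,,,,
,,,,,,,
,,@@,,,
,,@,>,,
,,,,,,,
,,,,,,,
,,,,,,,
[6] ,,,,,,,
,,,,,,,
,,,,,,,
,,@@,,,
,,@,@,,
,,,,v,,
,,,,,,,
,,,,,,,
[7] ,,,,,,,
,,,,,,,
,,,,,,,
,,@@,,,
,,@,@,,
,,,<@,,
,,,,,,,
,,,,,,,
[8] ,,,,,,,
,,,,,,,
,,,,,,,
,,@@,,,
,,@^@,,
,,,@@,,
,,,,,,,
,,,,,,,
[9] ,,,,,,,
,,,,,,,
,,,,,,,
,,@@,,,
,,@@>,,
,,,@@,,
,,,,,,,
,,,,,,,
[10] ,,,,,,,
,,,,,,,
,,,,,,,
,,@@^,,
,,@@,,,
,,,@@,,
,,,,,,,
,,,,,,,
[11] ,,,,,,,
,,,,,,,
,,,,,,,
,,@@@>,
,,@@,,,
,,,@@,,
,,,,,,,
,,,,,,,
[12] ,,,,,,,
,,,,,,,
,,,,,,,
,,@@@@,
,,@@,v,
,,,@@,,
,,,,,,,
,,,,,,,
[13] ,,,,,,,
,,,,,,,
,,,,,,,
,,@@@@,
,,@@<@,
,,,@@,,
,,,,,,,
,,,,,,,
[14] ,,,,,,,
,,,,,,,
,,,,,,,
,,@@^@,
,,@@@@,
,,,@@,,
,,,,,,,
,,,,,,,
[15] ,,,,,,,
,,,,,,,
,,,,,,,
,,@<,@,
,,@@@@,
,,,@@,,
,,,,,,,
,,,,,,,
[16] ,,,,,,,
,,,,,,,
,,,,,,,
,,@,,@,
,,@v@@,
,,,@@,,
,,,,,,,
,,,,,,,
[17] ,,,,,,,
,,,,,,,
,,,,,,,
,,@,,@,
,,@,>@,
,,,@@,,
,,,,,,,
,,,,,,,
[18] ,,,,,,,
,,,,,,,
,,,,,,,
,,@,^@,
,,@,,@,
,,,@@,,
,,,,,,,
,,,,,,,
[19] ,,,,,,,
,,,,,,,
,,,,,,,
,,@,@>,
,,@,,@,
,,,@@,,
,,,,,,,
,,,,,,,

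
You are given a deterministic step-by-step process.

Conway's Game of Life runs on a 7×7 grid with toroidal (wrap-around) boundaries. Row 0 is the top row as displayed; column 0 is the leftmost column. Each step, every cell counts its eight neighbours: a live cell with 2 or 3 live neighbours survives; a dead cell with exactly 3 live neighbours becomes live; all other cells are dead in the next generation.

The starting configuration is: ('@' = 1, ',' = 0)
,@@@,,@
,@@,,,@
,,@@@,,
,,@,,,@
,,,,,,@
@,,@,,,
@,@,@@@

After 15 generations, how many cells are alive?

17

[0] ,@@@,,@
,@@,,,@
,,@@@,,
,,@,,,@
,,,,,,@
@,,@,,,
@,@,@@@
[1] ,,,,@,,
,,,,@@,
@,,,,@,
,,@,,@,
@,,,,,@
@@,@@,,
,,,,@@,
[2] ,,,@,,,
,,,,@@@
,,,,,@,
@@,,,@,
@,@@@@@
@@,@@,,
,,,,,@,
[3] ,,,,,,@
,,,,@@@
@,,,,,,
@@@@,,,
,,,,,,,
@@,,,,,
,,@@,,,
[4] ,,,@@,@
@,,,,@@
@,@@@@,
@@@,,,,
,,,,,,,
,@@,,,,
@@@,,,,
[5] ,,@@@,,
@@@,,,,
,,@@@@,
@,@,@,@
@,,,,,,
@,@,,,,
@,,,,,,
[6] @,@@,,,
,,,,,@,
,,,,@@,
@,@,@,@
@,,@,,,
@,,,,,@
,,@,,,,
[7] ,@@@,,,
,,,@,@@
,,,@@,,
@@,,@,@
,,,@,@,
@@,,,,@
@,@@,,@
[8] ,@,,,@,
,,,,,@,
,,@@,,,
@,@,,,@
,,@,@@,
,@,@@@,
,,,@,,@
[9] ,,,,@@@
,,@,@,,
,@@@,,@
,,@,@@@
@,@,,,,
,,,,,,@
@,,@,,@
[10] @,,,@,@
@@@,@,@
@@,,,,@
,,,,@@@
@@,@,,,
,@,,,,@
@,,,@,,
[11] ,,,,@,,
,,@@,,,
,,@@@,,
,,@,@@,
,@@,@,,
,@@,,,@
,@,,,,,
[12] ,,@@,,,
,,@,,,,
,@,,,@,
,,,,,@,
@,,,@,,
,,,@,,,
@@@,,,,
[13] ,,,@,,,
,@@@,,,
,,,,,,,
,,,,@@@
,,,,@,,
@,@@,,,
,@,,,,,
[14] ,@,@,,,
,,@@,,,
,,@@@@,
,,,,@@,
,,,,@,@
,@@@,,,
,@,@,,,
[15] ,@,@@,,
,@,,,,,
,,@,,@,
,,,,,,@
,,@,@,,
@@,@@,,
@@,@@,,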